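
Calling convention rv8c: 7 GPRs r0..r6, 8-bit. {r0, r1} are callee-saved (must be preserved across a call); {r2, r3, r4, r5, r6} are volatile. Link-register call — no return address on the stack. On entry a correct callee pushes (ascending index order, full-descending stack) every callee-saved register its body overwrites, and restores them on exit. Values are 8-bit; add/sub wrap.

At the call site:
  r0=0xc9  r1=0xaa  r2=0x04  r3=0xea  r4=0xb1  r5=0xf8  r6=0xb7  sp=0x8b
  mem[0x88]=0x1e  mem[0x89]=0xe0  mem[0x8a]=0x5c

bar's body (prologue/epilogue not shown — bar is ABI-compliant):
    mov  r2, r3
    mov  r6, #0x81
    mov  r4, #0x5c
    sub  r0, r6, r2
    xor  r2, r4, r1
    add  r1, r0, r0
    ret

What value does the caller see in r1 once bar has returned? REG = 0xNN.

REG = 0xaa

prologue: push r0 -> mem[0x8a]=0xc9, sp=0x8a
prologue: push r1 -> mem[0x89]=0xaa, sp=0x89
body[0] mov  r2, r3 -> r2=0xea
body[1] mov  r6, #0x81 -> r6=0x81
body[2] mov  r4, #0x5c -> r4=0x5c
body[3] sub  r0, r6, r2 -> r0=0x97
body[4] xor  r2, r4, r1 -> r2=0xf6
body[5] add  r1, r0, r0 -> r1=0x2e
epilogue: pop r1=0xaa, sp=0x8a
epilogue: pop r0=0xc9, sp=0x8b
r1 is callee-saved -> restored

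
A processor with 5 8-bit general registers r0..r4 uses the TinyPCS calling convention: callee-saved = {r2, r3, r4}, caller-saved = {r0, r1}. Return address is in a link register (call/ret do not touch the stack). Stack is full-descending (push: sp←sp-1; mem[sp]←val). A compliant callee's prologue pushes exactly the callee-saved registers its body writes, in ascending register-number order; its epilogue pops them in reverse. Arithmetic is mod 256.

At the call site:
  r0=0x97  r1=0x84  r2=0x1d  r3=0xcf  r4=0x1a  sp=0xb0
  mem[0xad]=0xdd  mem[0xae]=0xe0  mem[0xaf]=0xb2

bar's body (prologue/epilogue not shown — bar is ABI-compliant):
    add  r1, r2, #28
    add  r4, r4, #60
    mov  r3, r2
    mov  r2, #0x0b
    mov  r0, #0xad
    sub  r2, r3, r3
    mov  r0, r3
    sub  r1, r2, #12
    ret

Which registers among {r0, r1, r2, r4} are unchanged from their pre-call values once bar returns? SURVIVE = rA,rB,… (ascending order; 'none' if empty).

prologue: push r2 → mem[0xaf]=0x1d, sp=0xaf
prologue: push r3 → mem[0xae]=0xcf, sp=0xae
prologue: push r4 → mem[0xad]=0x1a, sp=0xad
body[0] add  r1, r2, #28 → r1=0x39
body[1] add  r4, r4, #60 → r4=0x56
body[2] mov  r3, r2 → r3=0x1d
body[3] mov  r2, #0x0b → r2=0x0b
body[4] mov  r0, #0xad → r0=0xad
body[5] sub  r2, r3, r3 → r2=0x00
body[6] mov  r0, r3 → r0=0x1d
body[7] sub  r1, r2, #12 → r1=0xf4
epilogue: pop r4=0x1a, sp=0xae
epilogue: pop r3=0xcf, sp=0xaf
epilogue: pop r2=0x1d, sp=0xb0
r0: caller-saved, written=True
r1: caller-saved, written=True
r2: callee-saved, written=True
r4: callee-saved, written=True

SURVIVE = r2,r4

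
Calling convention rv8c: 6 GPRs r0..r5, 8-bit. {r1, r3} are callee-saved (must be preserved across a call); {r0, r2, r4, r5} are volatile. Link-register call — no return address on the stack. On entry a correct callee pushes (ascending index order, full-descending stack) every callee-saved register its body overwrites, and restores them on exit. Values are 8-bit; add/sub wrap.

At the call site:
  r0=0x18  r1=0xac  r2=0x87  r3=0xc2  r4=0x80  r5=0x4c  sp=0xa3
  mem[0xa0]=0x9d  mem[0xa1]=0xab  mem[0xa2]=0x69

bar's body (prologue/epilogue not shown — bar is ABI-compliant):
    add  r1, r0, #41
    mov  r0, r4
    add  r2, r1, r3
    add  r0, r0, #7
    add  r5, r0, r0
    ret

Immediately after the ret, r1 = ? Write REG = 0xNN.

REG = 0xac

prologue: push r1 -> mem[0xa2]=0xac, sp=0xa2
body[0] add  r1, r0, #41 -> r1=0x41
body[1] mov  r0, r4 -> r0=0x80
body[2] add  r2, r1, r3 -> r2=0x03
body[3] add  r0, r0, #7 -> r0=0x87
body[4] add  r5, r0, r0 -> r5=0x0e
epilogue: pop r1=0xac, sp=0xa3
r1 is callee-saved -> restored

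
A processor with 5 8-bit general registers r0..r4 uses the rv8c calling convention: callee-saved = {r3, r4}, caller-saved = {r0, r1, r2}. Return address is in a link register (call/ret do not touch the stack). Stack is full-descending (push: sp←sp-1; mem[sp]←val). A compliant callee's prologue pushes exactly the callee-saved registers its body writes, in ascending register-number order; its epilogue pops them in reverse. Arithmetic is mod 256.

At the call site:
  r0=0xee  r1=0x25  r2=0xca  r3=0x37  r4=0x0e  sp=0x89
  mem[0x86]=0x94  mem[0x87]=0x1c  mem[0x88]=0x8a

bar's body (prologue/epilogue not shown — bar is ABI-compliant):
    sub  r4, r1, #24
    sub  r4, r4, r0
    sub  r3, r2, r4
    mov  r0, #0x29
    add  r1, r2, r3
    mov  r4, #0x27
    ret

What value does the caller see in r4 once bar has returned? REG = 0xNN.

prologue: push r3 -> mem[0x88]=0x37, sp=0x88
prologue: push r4 -> mem[0x87]=0x0e, sp=0x87
body[0] sub  r4, r1, #24 -> r4=0x0d
body[1] sub  r4, r4, r0 -> r4=0x1f
body[2] sub  r3, r2, r4 -> r3=0xab
body[3] mov  r0, #0x29 -> r0=0x29
body[4] add  r1, r2, r3 -> r1=0x75
body[5] mov  r4, #0x27 -> r4=0x27
epilogue: pop r4=0x0e, sp=0x88
epilogue: pop r3=0x37, sp=0x89
r4 is callee-saved -> restored

REG = 0x0e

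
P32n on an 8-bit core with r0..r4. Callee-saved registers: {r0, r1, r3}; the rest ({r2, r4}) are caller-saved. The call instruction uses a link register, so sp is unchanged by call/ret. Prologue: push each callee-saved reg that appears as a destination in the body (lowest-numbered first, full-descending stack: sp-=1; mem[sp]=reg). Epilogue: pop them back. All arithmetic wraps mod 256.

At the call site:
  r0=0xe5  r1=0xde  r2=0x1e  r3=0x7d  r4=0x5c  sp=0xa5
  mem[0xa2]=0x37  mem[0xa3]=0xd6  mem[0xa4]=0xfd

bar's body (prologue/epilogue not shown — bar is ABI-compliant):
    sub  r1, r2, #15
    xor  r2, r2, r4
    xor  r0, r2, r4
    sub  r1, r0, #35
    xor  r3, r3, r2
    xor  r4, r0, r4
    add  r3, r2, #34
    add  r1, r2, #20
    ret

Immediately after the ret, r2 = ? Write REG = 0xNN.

prologue: push r0 → mem[0xa4]=0xe5, sp=0xa4
prologue: push r1 → mem[0xa3]=0xde, sp=0xa3
prologue: push r3 → mem[0xa2]=0x7d, sp=0xa2
body[0] sub  r1, r2, #15 → r1=0x0f
body[1] xor  r2, r2, r4 → r2=0x42
body[2] xor  r0, r2, r4 → r0=0x1e
body[3] sub  r1, r0, #35 → r1=0xfb
body[4] xor  r3, r3, r2 → r3=0x3f
body[5] xor  r4, r0, r4 → r4=0x42
body[6] add  r3, r2, #34 → r3=0x64
body[7] add  r1, r2, #20 → r1=0x56
epilogue: pop r3=0x7d, sp=0xa3
epilogue: pop r1=0xde, sp=0xa4
epilogue: pop r0=0xe5, sp=0xa5
r2 is caller-saved → body value

REG = 0x42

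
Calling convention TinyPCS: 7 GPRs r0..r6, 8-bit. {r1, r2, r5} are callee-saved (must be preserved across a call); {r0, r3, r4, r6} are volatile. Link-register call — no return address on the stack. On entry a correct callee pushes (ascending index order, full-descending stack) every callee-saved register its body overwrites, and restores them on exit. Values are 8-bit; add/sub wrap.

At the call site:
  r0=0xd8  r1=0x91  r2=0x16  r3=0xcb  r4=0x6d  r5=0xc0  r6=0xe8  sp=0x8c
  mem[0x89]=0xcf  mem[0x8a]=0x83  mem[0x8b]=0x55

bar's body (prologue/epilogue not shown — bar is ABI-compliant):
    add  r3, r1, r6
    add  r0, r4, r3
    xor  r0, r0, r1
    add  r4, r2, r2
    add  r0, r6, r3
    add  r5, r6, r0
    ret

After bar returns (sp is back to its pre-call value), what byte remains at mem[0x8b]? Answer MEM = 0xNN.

MEM = 0xc0

prologue: push r5 → mem[0x8b]=0xc0, sp=0x8b
body[0] add  r3, r1, r6 → r3=0x79
body[1] add  r0, r4, r3 → r0=0xe6
body[2] xor  r0, r0, r1 → r0=0x77
body[3] add  r4, r2, r2 → r4=0x2c
body[4] add  r0, r6, r3 → r0=0x61
body[5] add  r5, r6, r0 → r5=0x49
epilogue: pop r5=0xc0, sp=0x8c
prologue pushed ['r5'] at ['0x8b']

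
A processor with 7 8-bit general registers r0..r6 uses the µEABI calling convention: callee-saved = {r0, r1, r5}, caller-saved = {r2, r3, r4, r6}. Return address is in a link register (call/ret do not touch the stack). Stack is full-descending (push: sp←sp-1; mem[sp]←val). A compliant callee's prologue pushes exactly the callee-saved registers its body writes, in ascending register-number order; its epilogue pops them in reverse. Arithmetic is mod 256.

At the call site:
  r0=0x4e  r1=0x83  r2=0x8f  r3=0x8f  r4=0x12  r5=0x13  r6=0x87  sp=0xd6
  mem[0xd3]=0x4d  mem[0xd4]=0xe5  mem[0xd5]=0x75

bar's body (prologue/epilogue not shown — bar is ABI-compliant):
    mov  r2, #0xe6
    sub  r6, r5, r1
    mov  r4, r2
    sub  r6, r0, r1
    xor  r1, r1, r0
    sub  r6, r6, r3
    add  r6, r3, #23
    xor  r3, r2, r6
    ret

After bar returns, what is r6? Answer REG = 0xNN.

REG = 0xa6

prologue: push r1 -> mem[0xd5]=0x83, sp=0xd5
body[0] mov  r2, #0xe6 -> r2=0xe6
body[1] sub  r6, r5, r1 -> r6=0x90
body[2] mov  r4, r2 -> r4=0xe6
body[3] sub  r6, r0, r1 -> r6=0xcb
body[4] xor  r1, r1, r0 -> r1=0xcd
body[5] sub  r6, r6, r3 -> r6=0x3c
body[6] add  r6, r3, #23 -> r6=0xa6
body[7] xor  r3, r2, r6 -> r3=0x40
epilogue: pop r1=0x83, sp=0xd6
r6 is caller-saved -> body value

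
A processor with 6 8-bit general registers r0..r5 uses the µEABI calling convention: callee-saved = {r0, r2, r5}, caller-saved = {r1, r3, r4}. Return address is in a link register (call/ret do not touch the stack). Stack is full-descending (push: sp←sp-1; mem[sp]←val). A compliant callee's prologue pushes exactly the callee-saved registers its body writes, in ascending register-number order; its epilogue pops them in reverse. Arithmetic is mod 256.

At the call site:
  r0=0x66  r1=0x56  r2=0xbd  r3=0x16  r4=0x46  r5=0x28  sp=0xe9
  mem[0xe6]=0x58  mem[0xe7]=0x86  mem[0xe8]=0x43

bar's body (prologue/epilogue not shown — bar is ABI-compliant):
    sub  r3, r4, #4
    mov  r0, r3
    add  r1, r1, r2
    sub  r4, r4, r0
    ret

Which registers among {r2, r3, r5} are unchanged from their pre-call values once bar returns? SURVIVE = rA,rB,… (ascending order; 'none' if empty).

SURVIVE = r2,r5

prologue: push r0 -> mem[0xe8]=0x66, sp=0xe8
body[0] sub  r3, r4, #4 -> r3=0x42
body[1] mov  r0, r3 -> r0=0x42
body[2] add  r1, r1, r2 -> r1=0x13
body[3] sub  r4, r4, r0 -> r4=0x04
epilogue: pop r0=0x66, sp=0xe9
r2: callee-saved, written=False
r3: caller-saved, written=True
r5: callee-saved, written=False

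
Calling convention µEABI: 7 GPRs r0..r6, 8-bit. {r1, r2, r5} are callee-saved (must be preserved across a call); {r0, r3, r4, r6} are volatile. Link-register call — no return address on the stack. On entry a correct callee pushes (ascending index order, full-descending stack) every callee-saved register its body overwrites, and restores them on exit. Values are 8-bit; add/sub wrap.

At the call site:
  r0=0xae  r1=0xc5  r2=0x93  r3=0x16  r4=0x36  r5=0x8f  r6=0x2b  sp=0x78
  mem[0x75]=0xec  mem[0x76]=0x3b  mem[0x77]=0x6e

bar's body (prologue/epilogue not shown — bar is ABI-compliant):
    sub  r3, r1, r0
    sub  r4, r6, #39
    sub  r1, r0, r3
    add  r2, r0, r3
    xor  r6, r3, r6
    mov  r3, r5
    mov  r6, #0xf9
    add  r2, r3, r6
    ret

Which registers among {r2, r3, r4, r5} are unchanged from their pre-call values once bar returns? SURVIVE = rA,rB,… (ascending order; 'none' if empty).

prologue: push r1 -> mem[0x77]=0xc5, sp=0x77
prologue: push r2 -> mem[0x76]=0x93, sp=0x76
body[0] sub  r3, r1, r0 -> r3=0x17
body[1] sub  r4, r6, #39 -> r4=0x04
body[2] sub  r1, r0, r3 -> r1=0x97
body[3] add  r2, r0, r3 -> r2=0xc5
body[4] xor  r6, r3, r6 -> r6=0x3c
body[5] mov  r3, r5 -> r3=0x8f
body[6] mov  r6, #0xf9 -> r6=0xf9
body[7] add  r2, r3, r6 -> r2=0x88
epilogue: pop r2=0x93, sp=0x77
epilogue: pop r1=0xc5, sp=0x78
r2: callee-saved, written=True
r3: caller-saved, written=True
r4: caller-saved, written=True
r5: callee-saved, written=False

SURVIVE = r2,r5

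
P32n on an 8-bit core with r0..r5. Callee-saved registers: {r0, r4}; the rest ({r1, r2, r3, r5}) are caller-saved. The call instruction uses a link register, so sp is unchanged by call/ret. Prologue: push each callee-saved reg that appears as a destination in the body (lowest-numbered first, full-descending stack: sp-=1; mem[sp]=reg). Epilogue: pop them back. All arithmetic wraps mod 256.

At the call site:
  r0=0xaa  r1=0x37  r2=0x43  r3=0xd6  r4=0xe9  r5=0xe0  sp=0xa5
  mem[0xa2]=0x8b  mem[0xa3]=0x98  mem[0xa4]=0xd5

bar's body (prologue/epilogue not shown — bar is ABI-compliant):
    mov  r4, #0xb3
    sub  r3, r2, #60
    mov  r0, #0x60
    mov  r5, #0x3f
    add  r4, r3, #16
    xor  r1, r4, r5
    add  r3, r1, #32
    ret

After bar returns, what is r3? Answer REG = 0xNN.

REG = 0x48

prologue: push r0 → mem[0xa4]=0xaa, sp=0xa4
prologue: push r4 → mem[0xa3]=0xe9, sp=0xa3
body[0] mov  r4, #0xb3 → r4=0xb3
body[1] sub  r3, r2, #60 → r3=0x07
body[2] mov  r0, #0x60 → r0=0x60
body[3] mov  r5, #0x3f → r5=0x3f
body[4] add  r4, r3, #16 → r4=0x17
body[5] xor  r1, r4, r5 → r1=0x28
body[6] add  r3, r1, #32 → r3=0x48
epilogue: pop r4=0xe9, sp=0xa4
epilogue: pop r0=0xaa, sp=0xa5
r3 is caller-saved → body value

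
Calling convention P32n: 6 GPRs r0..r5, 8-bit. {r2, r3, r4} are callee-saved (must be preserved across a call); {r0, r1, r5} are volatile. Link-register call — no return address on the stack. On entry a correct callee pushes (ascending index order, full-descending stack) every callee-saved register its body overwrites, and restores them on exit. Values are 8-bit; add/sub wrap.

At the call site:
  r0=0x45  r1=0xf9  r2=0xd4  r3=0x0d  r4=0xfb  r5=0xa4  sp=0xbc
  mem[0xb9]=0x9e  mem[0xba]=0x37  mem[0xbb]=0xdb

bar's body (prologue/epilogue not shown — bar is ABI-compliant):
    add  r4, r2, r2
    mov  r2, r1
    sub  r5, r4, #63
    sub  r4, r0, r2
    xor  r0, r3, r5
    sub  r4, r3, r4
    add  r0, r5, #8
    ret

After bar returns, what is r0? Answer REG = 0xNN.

REG = 0x71

prologue: push r2 → mem[0xbb]=0xd4, sp=0xbb
prologue: push r4 → mem[0xba]=0xfb, sp=0xba
body[0] add  r4, r2, r2 → r4=0xa8
body[1] mov  r2, r1 → r2=0xf9
body[2] sub  r5, r4, #63 → r5=0x69
body[3] sub  r4, r0, r2 → r4=0x4c
body[4] xor  r0, r3, r5 → r0=0x64
body[5] sub  r4, r3, r4 → r4=0xc1
body[6] add  r0, r5, #8 → r0=0x71
epilogue: pop r4=0xfb, sp=0xbb
epilogue: pop r2=0xd4, sp=0xbc
r0 is caller-saved → body value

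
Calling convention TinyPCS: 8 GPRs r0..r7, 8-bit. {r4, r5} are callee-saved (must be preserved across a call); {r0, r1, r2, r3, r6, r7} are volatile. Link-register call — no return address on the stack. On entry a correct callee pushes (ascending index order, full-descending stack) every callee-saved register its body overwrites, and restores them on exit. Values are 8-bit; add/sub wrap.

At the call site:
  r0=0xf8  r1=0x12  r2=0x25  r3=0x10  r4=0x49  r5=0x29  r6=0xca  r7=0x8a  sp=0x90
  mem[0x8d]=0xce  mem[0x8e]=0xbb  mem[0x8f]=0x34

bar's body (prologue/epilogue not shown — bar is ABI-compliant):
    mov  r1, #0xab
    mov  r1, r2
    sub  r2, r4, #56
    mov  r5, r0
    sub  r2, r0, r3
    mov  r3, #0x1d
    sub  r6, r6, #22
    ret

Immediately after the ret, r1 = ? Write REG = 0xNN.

prologue: push r5 → mem[0x8f]=0x29, sp=0x8f
body[0] mov  r1, #0xab → r1=0xab
body[1] mov  r1, r2 → r1=0x25
body[2] sub  r2, r4, #56 → r2=0x11
body[3] mov  r5, r0 → r5=0xf8
body[4] sub  r2, r0, r3 → r2=0xe8
body[5] mov  r3, #0x1d → r3=0x1d
body[6] sub  r6, r6, #22 → r6=0xb4
epilogue: pop r5=0x29, sp=0x90
r1 is caller-saved → body value

REG = 0x25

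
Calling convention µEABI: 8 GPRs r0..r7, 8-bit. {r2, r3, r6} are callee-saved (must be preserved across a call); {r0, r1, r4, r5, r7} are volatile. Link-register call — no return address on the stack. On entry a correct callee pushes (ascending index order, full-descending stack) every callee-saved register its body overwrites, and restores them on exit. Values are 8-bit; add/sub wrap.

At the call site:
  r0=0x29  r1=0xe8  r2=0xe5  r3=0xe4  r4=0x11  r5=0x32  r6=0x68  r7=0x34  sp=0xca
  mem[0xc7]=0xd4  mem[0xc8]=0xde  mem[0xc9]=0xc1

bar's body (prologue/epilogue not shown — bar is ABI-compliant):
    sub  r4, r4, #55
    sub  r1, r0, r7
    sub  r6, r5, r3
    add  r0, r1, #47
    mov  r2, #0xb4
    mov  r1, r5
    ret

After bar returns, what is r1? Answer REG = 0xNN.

REG = 0x32

prologue: push r2 -> mem[0xc9]=0xe5, sp=0xc9
prologue: push r6 -> mem[0xc8]=0x68, sp=0xc8
body[0] sub  r4, r4, #55 -> r4=0xda
body[1] sub  r1, r0, r7 -> r1=0xf5
body[2] sub  r6, r5, r3 -> r6=0x4e
body[3] add  r0, r1, #47 -> r0=0x24
body[4] mov  r2, #0xb4 -> r2=0xb4
body[5] mov  r1, r5 -> r1=0x32
epilogue: pop r6=0x68, sp=0xc9
epilogue: pop r2=0xe5, sp=0xca
r1 is caller-saved -> body value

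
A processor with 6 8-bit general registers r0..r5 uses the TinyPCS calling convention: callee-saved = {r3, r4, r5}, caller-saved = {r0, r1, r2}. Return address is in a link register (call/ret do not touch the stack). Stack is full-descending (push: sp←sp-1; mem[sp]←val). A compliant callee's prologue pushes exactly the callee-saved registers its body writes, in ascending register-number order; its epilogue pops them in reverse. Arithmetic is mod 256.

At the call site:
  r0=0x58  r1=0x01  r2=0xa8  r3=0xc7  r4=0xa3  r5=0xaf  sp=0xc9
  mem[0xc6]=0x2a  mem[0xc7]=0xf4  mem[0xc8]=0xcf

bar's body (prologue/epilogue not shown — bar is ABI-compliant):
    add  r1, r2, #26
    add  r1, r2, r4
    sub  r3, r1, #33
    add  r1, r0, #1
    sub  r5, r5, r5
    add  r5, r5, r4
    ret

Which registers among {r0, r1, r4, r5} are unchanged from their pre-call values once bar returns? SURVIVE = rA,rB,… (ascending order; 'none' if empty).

prologue: push r3 → mem[0xc8]=0xc7, sp=0xc8
prologue: push r5 → mem[0xc7]=0xaf, sp=0xc7
body[0] add  r1, r2, #26 → r1=0xc2
body[1] add  r1, r2, r4 → r1=0x4b
body[2] sub  r3, r1, #33 → r3=0x2a
body[3] add  r1, r0, #1 → r1=0x59
body[4] sub  r5, r5, r5 → r5=0x00
body[5] add  r5, r5, r4 → r5=0xa3
epilogue: pop r5=0xaf, sp=0xc8
epilogue: pop r3=0xc7, sp=0xc9
r0: caller-saved, written=False
r1: caller-saved, written=True
r4: callee-saved, written=False
r5: callee-saved, written=True

SURVIVE = r0,r4,r5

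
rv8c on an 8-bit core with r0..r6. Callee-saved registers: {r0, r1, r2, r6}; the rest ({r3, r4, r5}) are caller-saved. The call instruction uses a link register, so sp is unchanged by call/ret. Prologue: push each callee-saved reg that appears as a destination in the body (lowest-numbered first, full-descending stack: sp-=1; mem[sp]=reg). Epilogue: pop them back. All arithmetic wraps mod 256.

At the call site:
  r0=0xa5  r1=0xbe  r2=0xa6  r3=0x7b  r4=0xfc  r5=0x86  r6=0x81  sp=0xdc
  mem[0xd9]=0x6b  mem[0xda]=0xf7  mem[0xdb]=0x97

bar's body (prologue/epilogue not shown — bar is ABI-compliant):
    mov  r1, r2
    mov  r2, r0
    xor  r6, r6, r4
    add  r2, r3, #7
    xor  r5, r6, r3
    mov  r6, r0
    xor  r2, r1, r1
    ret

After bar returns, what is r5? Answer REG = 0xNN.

prologue: push r1 → mem[0xdb]=0xbe, sp=0xdb
prologue: push r2 → mem[0xda]=0xa6, sp=0xda
prologue: push r6 → mem[0xd9]=0x81, sp=0xd9
body[0] mov  r1, r2 → r1=0xa6
body[1] mov  r2, r0 → r2=0xa5
body[2] xor  r6, r6, r4 → r6=0x7d
body[3] add  r2, r3, #7 → r2=0x82
body[4] xor  r5, r6, r3 → r5=0x06
body[5] mov  r6, r0 → r6=0xa5
body[6] xor  r2, r1, r1 → r2=0x00
epilogue: pop r6=0x81, sp=0xda
epilogue: pop r2=0xa6, sp=0xdb
epilogue: pop r1=0xbe, sp=0xdc
r5 is caller-saved → body value

REG = 0x06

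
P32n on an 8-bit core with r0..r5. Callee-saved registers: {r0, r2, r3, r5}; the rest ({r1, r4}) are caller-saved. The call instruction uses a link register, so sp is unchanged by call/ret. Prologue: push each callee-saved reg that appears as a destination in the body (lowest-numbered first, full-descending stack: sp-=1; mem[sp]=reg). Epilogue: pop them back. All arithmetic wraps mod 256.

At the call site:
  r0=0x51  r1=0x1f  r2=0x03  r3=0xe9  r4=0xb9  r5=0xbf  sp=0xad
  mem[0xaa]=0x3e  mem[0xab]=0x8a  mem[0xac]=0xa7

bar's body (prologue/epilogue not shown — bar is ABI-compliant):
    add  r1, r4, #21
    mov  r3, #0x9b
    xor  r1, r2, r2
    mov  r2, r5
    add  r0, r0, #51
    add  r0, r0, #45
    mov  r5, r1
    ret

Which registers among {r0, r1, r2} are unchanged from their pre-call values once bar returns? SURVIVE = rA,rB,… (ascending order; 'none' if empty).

prologue: push r0 -> mem[0xac]=0x51, sp=0xac
prologue: push r2 -> mem[0xab]=0x03, sp=0xab
prologue: push r3 -> mem[0xaa]=0xe9, sp=0xaa
prologue: push r5 -> mem[0xa9]=0xbf, sp=0xa9
body[0] add  r1, r4, #21 -> r1=0xce
body[1] mov  r3, #0x9b -> r3=0x9b
body[2] xor  r1, r2, r2 -> r1=0x00
body[3] mov  r2, r5 -> r2=0xbf
body[4] add  r0, r0, #51 -> r0=0x84
body[5] add  r0, r0, #45 -> r0=0xb1
body[6] mov  r5, r1 -> r5=0x00
epilogue: pop r5=0xbf, sp=0xaa
epilogue: pop r3=0xe9, sp=0xab
epilogue: pop r2=0x03, sp=0xac
epilogue: pop r0=0x51, sp=0xad
r0: callee-saved, written=True
r1: caller-saved, written=True
r2: callee-saved, written=True

SURVIVE = r0,r2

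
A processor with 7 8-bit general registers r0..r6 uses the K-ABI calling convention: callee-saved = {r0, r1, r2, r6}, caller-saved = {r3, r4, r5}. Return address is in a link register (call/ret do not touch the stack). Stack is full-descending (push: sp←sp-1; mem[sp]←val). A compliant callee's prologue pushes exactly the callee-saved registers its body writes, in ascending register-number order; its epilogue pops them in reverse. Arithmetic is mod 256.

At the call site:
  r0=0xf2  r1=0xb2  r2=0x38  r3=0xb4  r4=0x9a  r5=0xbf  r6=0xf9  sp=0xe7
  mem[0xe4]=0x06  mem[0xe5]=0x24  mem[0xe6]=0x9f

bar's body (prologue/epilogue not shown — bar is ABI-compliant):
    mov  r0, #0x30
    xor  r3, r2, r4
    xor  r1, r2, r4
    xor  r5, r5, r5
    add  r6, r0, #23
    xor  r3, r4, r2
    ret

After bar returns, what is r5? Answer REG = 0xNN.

prologue: push r0 → mem[0xe6]=0xf2, sp=0xe6
prologue: push r1 → mem[0xe5]=0xb2, sp=0xe5
prologue: push r6 → mem[0xe4]=0xf9, sp=0xe4
body[0] mov  r0, #0x30 → r0=0x30
body[1] xor  r3, r2, r4 → r3=0xa2
body[2] xor  r1, r2, r4 → r1=0xa2
body[3] xor  r5, r5, r5 → r5=0x00
body[4] add  r6, r0, #23 → r6=0x47
body[5] xor  r3, r4, r2 → r3=0xa2
epilogue: pop r6=0xf9, sp=0xe5
epilogue: pop r1=0xb2, sp=0xe6
epilogue: pop r0=0xf2, sp=0xe7
r5 is caller-saved → body value

REG = 0x00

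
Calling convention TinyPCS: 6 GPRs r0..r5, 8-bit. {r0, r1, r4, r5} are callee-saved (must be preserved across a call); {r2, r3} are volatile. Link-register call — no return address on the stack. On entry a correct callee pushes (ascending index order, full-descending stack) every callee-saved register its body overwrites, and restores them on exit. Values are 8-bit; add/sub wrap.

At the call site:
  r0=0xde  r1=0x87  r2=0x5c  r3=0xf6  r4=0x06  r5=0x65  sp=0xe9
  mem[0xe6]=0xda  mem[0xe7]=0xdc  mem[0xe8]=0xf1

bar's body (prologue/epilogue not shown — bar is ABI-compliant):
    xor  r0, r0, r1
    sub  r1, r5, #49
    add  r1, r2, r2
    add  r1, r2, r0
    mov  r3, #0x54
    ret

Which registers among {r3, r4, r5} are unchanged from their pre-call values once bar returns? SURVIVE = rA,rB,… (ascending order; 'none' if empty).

prologue: push r0 → mem[0xe8]=0xde, sp=0xe8
prologue: push r1 → mem[0xe7]=0x87, sp=0xe7
body[0] xor  r0, r0, r1 → r0=0x59
body[1] sub  r1, r5, #49 → r1=0x34
body[2] add  r1, r2, r2 → r1=0xb8
body[3] add  r1, r2, r0 → r1=0xb5
body[4] mov  r3, #0x54 → r3=0x54
epilogue: pop r1=0x87, sp=0xe8
epilogue: pop r0=0xde, sp=0xe9
r3: caller-saved, written=True
r4: callee-saved, written=False
r5: callee-saved, written=False

SURVIVE = r4,r5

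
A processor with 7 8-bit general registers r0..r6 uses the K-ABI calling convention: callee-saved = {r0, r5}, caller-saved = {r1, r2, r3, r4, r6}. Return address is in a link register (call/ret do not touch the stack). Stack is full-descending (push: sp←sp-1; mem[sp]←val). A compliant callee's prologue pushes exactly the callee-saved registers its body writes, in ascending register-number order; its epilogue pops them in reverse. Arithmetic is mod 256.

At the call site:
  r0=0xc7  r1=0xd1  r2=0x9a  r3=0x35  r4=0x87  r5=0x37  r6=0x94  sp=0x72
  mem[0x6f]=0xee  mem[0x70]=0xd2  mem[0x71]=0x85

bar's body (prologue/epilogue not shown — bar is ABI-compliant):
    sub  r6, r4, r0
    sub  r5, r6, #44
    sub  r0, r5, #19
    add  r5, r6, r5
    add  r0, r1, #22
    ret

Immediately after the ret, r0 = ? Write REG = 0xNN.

prologue: push r0 -> mem[0x71]=0xc7, sp=0x71
prologue: push r5 -> mem[0x70]=0x37, sp=0x70
body[0] sub  r6, r4, r0 -> r6=0xc0
body[1] sub  r5, r6, #44 -> r5=0x94
body[2] sub  r0, r5, #19 -> r0=0x81
body[3] add  r5, r6, r5 -> r5=0x54
body[4] add  r0, r1, #22 -> r0=0xe7
epilogue: pop r5=0x37, sp=0x71
epilogue: pop r0=0xc7, sp=0x72
r0 is callee-saved -> restored

REG = 0xc7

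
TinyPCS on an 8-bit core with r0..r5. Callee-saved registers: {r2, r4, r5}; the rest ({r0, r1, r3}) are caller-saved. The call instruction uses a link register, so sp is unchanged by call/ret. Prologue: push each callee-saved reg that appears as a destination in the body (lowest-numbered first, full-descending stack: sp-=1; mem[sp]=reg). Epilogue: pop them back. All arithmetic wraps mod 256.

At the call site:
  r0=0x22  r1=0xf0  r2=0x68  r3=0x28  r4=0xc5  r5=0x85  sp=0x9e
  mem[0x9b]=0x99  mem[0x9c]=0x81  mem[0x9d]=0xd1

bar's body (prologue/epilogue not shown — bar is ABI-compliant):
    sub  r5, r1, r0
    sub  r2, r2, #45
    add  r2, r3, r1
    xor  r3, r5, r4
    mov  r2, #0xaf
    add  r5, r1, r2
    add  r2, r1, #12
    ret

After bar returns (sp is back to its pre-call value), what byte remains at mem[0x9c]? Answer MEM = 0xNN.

prologue: push r2 → mem[0x9d]=0x68, sp=0x9d
prologue: push r5 → mem[0x9c]=0x85, sp=0x9c
body[0] sub  r5, r1, r0 → r5=0xce
body[1] sub  r2, r2, #45 → r2=0x3b
body[2] add  r2, r3, r1 → r2=0x18
body[3] xor  r3, r5, r4 → r3=0x0b
body[4] mov  r2, #0xaf → r2=0xaf
body[5] add  r5, r1, r2 → r5=0x9f
body[6] add  r2, r1, #12 → r2=0xfc
epilogue: pop r5=0x85, sp=0x9d
epilogue: pop r2=0x68, sp=0x9e
prologue pushed ['r2', 'r5'] at ['0x9d', '0x9c']

MEM = 0x85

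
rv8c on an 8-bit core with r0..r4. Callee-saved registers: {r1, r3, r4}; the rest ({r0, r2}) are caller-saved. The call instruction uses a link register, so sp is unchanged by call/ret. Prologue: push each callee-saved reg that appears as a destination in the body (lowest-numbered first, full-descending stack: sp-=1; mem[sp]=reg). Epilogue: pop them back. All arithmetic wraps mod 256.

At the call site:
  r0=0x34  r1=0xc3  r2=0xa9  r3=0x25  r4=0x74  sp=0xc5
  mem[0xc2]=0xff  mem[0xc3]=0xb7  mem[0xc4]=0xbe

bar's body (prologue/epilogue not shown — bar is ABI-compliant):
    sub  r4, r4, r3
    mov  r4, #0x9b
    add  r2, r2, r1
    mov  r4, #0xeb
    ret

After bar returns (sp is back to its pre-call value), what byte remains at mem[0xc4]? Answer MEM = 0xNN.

prologue: push r4 -> mem[0xc4]=0x74, sp=0xc4
body[0] sub  r4, r4, r3 -> r4=0x4f
body[1] mov  r4, #0x9b -> r4=0x9b
body[2] add  r2, r2, r1 -> r2=0x6c
body[3] mov  r4, #0xeb -> r4=0xeb
epilogue: pop r4=0x74, sp=0xc5
prologue pushed ['r4'] at ['0xc4']

MEM = 0x74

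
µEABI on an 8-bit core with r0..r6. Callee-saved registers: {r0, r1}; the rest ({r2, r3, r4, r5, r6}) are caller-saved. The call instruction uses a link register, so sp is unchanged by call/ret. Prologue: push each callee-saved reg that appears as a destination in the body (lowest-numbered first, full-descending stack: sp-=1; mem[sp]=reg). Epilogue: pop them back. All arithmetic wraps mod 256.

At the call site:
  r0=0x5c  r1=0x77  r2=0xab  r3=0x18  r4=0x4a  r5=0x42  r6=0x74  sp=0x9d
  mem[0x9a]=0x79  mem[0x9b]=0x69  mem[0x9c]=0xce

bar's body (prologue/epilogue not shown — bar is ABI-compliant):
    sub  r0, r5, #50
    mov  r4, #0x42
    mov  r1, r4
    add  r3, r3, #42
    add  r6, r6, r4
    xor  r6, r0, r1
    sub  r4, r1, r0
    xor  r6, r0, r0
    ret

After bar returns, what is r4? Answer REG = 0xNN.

REG = 0x32

prologue: push r0 -> mem[0x9c]=0x5c, sp=0x9c
prologue: push r1 -> mem[0x9b]=0x77, sp=0x9b
body[0] sub  r0, r5, #50 -> r0=0x10
body[1] mov  r4, #0x42 -> r4=0x42
body[2] mov  r1, r4 -> r1=0x42
body[3] add  r3, r3, #42 -> r3=0x42
body[4] add  r6, r6, r4 -> r6=0xb6
body[5] xor  r6, r0, r1 -> r6=0x52
body[6] sub  r4, r1, r0 -> r4=0x32
body[7] xor  r6, r0, r0 -> r6=0x00
epilogue: pop r1=0x77, sp=0x9c
epilogue: pop r0=0x5c, sp=0x9d
r4 is caller-saved -> body value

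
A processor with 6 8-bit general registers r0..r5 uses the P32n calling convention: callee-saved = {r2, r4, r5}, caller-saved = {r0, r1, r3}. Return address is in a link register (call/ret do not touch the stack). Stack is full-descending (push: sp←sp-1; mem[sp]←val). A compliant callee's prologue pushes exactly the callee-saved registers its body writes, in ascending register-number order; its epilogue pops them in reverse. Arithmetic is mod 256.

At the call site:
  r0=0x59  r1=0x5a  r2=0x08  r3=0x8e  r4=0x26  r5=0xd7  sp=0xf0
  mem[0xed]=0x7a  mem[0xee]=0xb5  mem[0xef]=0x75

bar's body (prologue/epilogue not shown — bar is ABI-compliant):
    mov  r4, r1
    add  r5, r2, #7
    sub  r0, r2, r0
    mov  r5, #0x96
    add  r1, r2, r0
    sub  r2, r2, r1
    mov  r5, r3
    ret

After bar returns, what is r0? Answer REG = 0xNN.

prologue: push r2 -> mem[0xef]=0x08, sp=0xef
prologue: push r4 -> mem[0xee]=0x26, sp=0xee
prologue: push r5 -> mem[0xed]=0xd7, sp=0xed
body[0] mov  r4, r1 -> r4=0x5a
body[1] add  r5, r2, #7 -> r5=0x0f
body[2] sub  r0, r2, r0 -> r0=0xaf
body[3] mov  r5, #0x96 -> r5=0x96
body[4] add  r1, r2, r0 -> r1=0xb7
body[5] sub  r2, r2, r1 -> r2=0x51
body[6] mov  r5, r3 -> r5=0x8e
epilogue: pop r5=0xd7, sp=0xee
epilogue: pop r4=0x26, sp=0xef
epilogue: pop r2=0x08, sp=0xf0
r0 is caller-saved -> body value

REG = 0xaf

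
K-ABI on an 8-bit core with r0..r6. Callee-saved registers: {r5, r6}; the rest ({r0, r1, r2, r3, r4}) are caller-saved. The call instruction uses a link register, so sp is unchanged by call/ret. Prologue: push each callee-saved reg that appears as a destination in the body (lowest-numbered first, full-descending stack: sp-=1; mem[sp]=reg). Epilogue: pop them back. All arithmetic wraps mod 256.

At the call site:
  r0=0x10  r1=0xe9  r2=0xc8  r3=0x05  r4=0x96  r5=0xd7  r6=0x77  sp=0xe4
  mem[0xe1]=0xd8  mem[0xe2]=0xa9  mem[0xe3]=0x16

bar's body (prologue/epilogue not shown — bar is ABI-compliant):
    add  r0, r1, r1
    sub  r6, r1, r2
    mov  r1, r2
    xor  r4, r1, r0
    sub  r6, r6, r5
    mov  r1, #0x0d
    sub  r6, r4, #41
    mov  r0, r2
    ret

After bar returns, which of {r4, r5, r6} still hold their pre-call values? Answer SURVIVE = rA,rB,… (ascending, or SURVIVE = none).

SURVIVE = r5,r6

prologue: push r6 -> mem[0xe3]=0x77, sp=0xe3
body[0] add  r0, r1, r1 -> r0=0xd2
body[1] sub  r6, r1, r2 -> r6=0x21
body[2] mov  r1, r2 -> r1=0xc8
body[3] xor  r4, r1, r0 -> r4=0x1a
body[4] sub  r6, r6, r5 -> r6=0x4a
body[5] mov  r1, #0x0d -> r1=0x0d
body[6] sub  r6, r4, #41 -> r6=0xf1
body[7] mov  r0, r2 -> r0=0xc8
epilogue: pop r6=0x77, sp=0xe4
r4: caller-saved, written=True
r5: callee-saved, written=False
r6: callee-saved, written=True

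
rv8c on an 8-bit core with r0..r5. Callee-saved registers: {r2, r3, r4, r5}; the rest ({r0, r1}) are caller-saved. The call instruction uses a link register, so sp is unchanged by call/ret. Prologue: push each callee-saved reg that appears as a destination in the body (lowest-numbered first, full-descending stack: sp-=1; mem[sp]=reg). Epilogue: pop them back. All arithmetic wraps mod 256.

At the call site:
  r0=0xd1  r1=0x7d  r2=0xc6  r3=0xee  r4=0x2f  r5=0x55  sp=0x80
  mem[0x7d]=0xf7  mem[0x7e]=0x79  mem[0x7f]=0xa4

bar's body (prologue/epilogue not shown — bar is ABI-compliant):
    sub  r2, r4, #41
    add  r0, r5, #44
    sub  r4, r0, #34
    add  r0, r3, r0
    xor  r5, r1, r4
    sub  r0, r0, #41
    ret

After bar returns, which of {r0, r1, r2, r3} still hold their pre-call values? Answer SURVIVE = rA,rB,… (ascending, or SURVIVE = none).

SURVIVE = r1,r2,r3

prologue: push r2 -> mem[0x7f]=0xc6, sp=0x7f
prologue: push r4 -> mem[0x7e]=0x2f, sp=0x7e
prologue: push r5 -> mem[0x7d]=0x55, sp=0x7d
body[0] sub  r2, r4, #41 -> r2=0x06
body[1] add  r0, r5, #44 -> r0=0x81
body[2] sub  r4, r0, #34 -> r4=0x5f
body[3] add  r0, r3, r0 -> r0=0x6f
body[4] xor  r5, r1, r4 -> r5=0x22
body[5] sub  r0, r0, #41 -> r0=0x46
epilogue: pop r5=0x55, sp=0x7e
epilogue: pop r4=0x2f, sp=0x7f
epilogue: pop r2=0xc6, sp=0x80
r0: caller-saved, written=True
r1: caller-saved, written=False
r2: callee-saved, written=True
r3: callee-saved, written=False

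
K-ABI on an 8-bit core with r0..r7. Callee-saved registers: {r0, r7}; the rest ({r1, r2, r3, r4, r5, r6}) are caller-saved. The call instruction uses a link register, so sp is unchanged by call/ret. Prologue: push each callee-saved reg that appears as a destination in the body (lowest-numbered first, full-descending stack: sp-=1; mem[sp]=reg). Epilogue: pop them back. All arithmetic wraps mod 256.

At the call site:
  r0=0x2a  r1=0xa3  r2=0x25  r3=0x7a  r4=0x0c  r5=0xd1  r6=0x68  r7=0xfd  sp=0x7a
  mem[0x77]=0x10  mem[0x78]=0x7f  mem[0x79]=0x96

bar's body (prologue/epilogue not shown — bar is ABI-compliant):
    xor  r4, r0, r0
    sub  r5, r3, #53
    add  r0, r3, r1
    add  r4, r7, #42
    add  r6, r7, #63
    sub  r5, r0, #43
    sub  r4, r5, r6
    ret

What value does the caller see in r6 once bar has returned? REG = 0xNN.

REG = 0x3c

prologue: push r0 -> mem[0x79]=0x2a, sp=0x79
body[0] xor  r4, r0, r0 -> r4=0x00
body[1] sub  r5, r3, #53 -> r5=0x45
body[2] add  r0, r3, r1 -> r0=0x1d
body[3] add  r4, r7, #42 -> r4=0x27
body[4] add  r6, r7, #63 -> r6=0x3c
body[5] sub  r5, r0, #43 -> r5=0xf2
body[6] sub  r4, r5, r6 -> r4=0xb6
epilogue: pop r0=0x2a, sp=0x7a
r6 is caller-saved -> body value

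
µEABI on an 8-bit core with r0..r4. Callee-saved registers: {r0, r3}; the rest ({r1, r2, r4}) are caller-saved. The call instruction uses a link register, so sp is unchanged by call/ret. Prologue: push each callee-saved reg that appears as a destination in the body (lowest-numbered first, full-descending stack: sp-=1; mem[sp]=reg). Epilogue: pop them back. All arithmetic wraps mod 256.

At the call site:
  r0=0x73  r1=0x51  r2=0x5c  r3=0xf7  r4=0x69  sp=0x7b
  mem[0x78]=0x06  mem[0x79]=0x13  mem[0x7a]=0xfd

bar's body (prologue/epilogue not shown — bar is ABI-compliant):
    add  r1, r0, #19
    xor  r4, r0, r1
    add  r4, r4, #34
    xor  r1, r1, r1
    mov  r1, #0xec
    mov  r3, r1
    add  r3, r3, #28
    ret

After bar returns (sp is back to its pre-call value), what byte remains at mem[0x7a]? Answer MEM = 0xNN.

MEM = 0xf7

prologue: push r3 → mem[0x7a]=0xf7, sp=0x7a
body[0] add  r1, r0, #19 → r1=0x86
body[1] xor  r4, r0, r1 → r4=0xf5
body[2] add  r4, r4, #34 → r4=0x17
body[3] xor  r1, r1, r1 → r1=0x00
body[4] mov  r1, #0xec → r1=0xec
body[5] mov  r3, r1 → r3=0xec
body[6] add  r3, r3, #28 → r3=0x08
epilogue: pop r3=0xf7, sp=0x7b
prologue pushed ['r3'] at ['0x7a']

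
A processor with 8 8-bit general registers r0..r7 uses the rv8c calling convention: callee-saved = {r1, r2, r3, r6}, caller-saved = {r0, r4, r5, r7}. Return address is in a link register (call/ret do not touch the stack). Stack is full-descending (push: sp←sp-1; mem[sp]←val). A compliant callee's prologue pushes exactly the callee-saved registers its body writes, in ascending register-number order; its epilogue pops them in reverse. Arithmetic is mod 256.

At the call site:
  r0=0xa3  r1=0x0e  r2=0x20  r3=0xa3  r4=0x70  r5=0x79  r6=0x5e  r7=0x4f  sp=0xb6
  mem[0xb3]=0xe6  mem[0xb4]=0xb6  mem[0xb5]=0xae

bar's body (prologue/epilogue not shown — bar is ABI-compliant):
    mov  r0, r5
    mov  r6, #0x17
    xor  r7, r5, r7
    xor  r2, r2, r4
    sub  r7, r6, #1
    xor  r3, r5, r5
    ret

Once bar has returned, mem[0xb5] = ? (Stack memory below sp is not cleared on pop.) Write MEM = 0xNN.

prologue: push r2 → mem[0xb5]=0x20, sp=0xb5
prologue: push r3 → mem[0xb4]=0xa3, sp=0xb4
prologue: push r6 → mem[0xb3]=0x5e, sp=0xb3
body[0] mov  r0, r5 → r0=0x79
body[1] mov  r6, #0x17 → r6=0x17
body[2] xor  r7, r5, r7 → r7=0x36
body[3] xor  r2, r2, r4 → r2=0x50
body[4] sub  r7, r6, #1 → r7=0x16
body[5] xor  r3, r5, r5 → r3=0x00
epilogue: pop r6=0x5e, sp=0xb4
epilogue: pop r3=0xa3, sp=0xb5
epilogue: pop r2=0x20, sp=0xb6
prologue pushed ['r2', 'r3', 'r6'] at ['0xb5', '0xb4', '0xb3']

MEM = 0x20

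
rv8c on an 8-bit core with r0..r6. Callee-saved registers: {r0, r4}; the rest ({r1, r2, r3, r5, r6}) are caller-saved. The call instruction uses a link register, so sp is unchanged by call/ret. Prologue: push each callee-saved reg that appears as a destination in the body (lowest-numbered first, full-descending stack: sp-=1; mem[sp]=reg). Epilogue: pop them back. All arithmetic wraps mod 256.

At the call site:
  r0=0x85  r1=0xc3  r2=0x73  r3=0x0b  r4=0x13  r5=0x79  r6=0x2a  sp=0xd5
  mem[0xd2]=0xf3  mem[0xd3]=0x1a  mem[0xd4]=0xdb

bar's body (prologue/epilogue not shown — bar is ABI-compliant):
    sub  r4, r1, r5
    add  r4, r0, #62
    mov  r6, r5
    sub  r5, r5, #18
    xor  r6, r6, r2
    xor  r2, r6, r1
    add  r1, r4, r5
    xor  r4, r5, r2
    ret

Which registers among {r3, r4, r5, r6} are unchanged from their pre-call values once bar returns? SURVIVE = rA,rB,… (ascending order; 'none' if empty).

SURVIVE = r3,r4

prologue: push r4 → mem[0xd4]=0x13, sp=0xd4
body[0] sub  r4, r1, r5 → r4=0x4a
body[1] add  r4, r0, #62 → r4=0xc3
body[2] mov  r6, r5 → r6=0x79
body[3] sub  r5, r5, #18 → r5=0x67
body[4] xor  r6, r6, r2 → r6=0x0a
body[5] xor  r2, r6, r1 → r2=0xc9
body[6] add  r1, r4, r5 → r1=0x2a
body[7] xor  r4, r5, r2 → r4=0xae
epilogue: pop r4=0x13, sp=0xd5
r3: caller-saved, written=False
r4: callee-saved, written=True
r5: caller-saved, written=True
r6: caller-saved, written=True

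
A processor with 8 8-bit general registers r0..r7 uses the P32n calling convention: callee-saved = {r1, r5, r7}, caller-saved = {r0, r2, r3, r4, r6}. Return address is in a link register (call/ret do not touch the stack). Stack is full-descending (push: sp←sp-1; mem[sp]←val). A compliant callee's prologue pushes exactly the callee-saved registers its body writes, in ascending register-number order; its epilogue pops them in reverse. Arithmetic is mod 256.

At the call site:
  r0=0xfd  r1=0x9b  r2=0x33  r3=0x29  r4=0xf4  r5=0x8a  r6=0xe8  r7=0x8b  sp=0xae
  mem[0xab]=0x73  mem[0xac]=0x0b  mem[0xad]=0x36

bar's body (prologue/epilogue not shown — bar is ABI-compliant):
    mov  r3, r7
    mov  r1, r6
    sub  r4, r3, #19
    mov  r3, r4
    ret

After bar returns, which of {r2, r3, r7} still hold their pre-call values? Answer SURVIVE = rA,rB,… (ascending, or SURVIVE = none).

SURVIVE = r2,r7

prologue: push r1 → mem[0xad]=0x9b, sp=0xad
body[0] mov  r3, r7 → r3=0x8b
body[1] mov  r1, r6 → r1=0xe8
body[2] sub  r4, r3, #19 → r4=0x78
body[3] mov  r3, r4 → r3=0x78
epilogue: pop r1=0x9b, sp=0xae
r2: caller-saved, written=False
r3: caller-saved, written=True
r7: callee-saved, written=False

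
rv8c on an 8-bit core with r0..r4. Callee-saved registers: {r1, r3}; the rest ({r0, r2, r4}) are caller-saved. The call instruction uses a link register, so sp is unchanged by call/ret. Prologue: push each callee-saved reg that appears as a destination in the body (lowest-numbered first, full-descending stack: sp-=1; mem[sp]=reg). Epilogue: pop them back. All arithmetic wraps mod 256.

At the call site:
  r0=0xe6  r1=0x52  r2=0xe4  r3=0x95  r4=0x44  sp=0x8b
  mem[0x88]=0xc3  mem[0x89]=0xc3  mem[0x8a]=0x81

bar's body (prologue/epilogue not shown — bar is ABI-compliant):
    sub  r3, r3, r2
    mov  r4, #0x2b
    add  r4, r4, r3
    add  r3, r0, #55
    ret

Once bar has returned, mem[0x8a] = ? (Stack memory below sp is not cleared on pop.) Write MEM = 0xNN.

prologue: push r3 → mem[0x8a]=0x95, sp=0x8a
body[0] sub  r3, r3, r2 → r3=0xb1
body[1] mov  r4, #0x2b → r4=0x2b
body[2] add  r4, r4, r3 → r4=0xdc
body[3] add  r3, r0, #55 → r3=0x1d
epilogue: pop r3=0x95, sp=0x8b
prologue pushed ['r3'] at ['0x8a']

MEM = 0x95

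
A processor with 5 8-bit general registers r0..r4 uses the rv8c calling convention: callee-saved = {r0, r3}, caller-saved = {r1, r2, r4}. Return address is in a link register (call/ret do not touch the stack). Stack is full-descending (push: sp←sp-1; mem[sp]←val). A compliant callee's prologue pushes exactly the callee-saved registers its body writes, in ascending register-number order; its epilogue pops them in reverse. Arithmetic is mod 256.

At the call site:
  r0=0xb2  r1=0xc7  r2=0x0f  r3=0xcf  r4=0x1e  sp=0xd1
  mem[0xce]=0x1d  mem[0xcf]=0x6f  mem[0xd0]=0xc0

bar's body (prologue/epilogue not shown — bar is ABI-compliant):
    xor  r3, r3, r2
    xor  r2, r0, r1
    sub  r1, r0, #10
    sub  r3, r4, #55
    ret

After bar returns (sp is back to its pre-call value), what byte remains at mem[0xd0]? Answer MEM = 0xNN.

MEM = 0xcf

prologue: push r3 → mem[0xd0]=0xcf, sp=0xd0
body[0] xor  r3, r3, r2 → r3=0xc0
body[1] xor  r2, r0, r1 → r2=0x75
body[2] sub  r1, r0, #10 → r1=0xa8
body[3] sub  r3, r4, #55 → r3=0xe7
epilogue: pop r3=0xcf, sp=0xd1
prologue pushed ['r3'] at ['0xd0']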